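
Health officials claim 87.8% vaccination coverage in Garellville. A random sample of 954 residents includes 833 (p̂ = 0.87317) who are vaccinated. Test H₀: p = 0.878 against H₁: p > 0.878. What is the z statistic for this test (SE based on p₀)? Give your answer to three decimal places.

z = -0.456

p̂ = 833/954 = 0.87317.
SE = √(p₀(1−p₀)/n) = √(0.10712/954) = 0.01060.
z = (0.87317 − 0.878)/0.01060 = -0.00483/0.01060 = -0.456.
p-value = P(Z > -0.456) ≈ 0.6759.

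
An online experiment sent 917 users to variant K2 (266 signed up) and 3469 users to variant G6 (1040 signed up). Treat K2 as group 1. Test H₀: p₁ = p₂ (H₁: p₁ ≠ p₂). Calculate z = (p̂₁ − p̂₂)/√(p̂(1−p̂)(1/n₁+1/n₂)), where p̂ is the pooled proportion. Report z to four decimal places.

p̂₁ = 266/917 = 0.290076, p̂₂ = 1040/3469 = 0.299798.
Pooled p̂ = (266+1040)/(917+3469) = 1306/4386 = 0.297766.
SE = √(p̂(1−p̂)(1/n₁+1/n₂)) = √(0.297766·0.702234·0.00137878) = √(0.000288305) = 0.016980.
z = (0.290076 − 0.299798)/0.016980 = -0.009722/0.016980 = -0.5726.
p-value = 2·P(Z > 0.573) ≈ 0.5669.

z = -0.5726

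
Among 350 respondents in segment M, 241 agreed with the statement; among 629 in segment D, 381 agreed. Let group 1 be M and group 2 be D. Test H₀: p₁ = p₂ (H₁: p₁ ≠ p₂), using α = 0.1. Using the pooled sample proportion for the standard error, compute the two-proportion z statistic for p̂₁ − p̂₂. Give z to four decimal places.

p̂₁ = 241/350 ≈ 0.688571, p̂₂ = 381/629 ≈ 0.605723.
Pooled p̂ = (241+381)/(350+629) = 622/979 = 0.635342.
SE = √(p̂(1−p̂)(1/n₁+1/n₂)) = √(0.635342·0.364658·0.00444697) = √(0.00103028) = 0.032098.
z = (0.688571 − 0.605723)/0.032098 = 0.082848/0.032098 = 2.5811.
p-value = 2·P(Z > 2.581) ≈ 0.0098, so at α = 0.1 we reject H₀.

z = 2.5811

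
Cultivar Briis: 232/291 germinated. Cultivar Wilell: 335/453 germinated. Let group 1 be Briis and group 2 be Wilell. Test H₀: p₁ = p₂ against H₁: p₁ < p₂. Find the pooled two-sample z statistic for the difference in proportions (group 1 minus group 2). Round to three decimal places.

z = 1.805

p̂₁ = 232/291 = 0.79725, p̂₂ = 335/453 = 0.73951.
Pooled p̂ = (232+335)/(291+453) = 567/744 = 0.76210.
SE = √(p̂(1−p̂)(1/n₁+1/n₂)) = √(0.76210·0.23790·0.00564393) = √(0.00102327) = 0.03199.
z = (0.79725 − 0.73951)/0.03199 = 0.05774/0.03199 = 1.805.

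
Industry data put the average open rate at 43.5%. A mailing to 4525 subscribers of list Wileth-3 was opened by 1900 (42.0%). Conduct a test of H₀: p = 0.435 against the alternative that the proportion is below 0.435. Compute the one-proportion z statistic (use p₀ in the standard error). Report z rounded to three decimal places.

p̂ = 1900/4525 = 0.41989.
Standard error under H₀: √(0.435×0.565/4525) = 0.00737.
z = (0.41989 − 0.435)/0.00737 = -0.01511/0.00737 = -2.050.
p-value = P(Z < -2.050) ≈ 0.0202.

z = -2.050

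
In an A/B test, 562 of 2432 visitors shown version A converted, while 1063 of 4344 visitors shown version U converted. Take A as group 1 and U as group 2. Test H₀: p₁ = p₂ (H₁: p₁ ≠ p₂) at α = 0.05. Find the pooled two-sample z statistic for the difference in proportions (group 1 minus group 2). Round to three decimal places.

z = -1.260

p̂₁ = 562/2432 = 0.23109, p̂₂ = 1063/4344 = 0.24471.
Pooled p̂ = (562+1063)/(2432+4344) = 1625/6776 = 0.23982.
SE = √(p̂(1−p̂)(1/n₁+1/n₂)) = √(0.23982·0.76018·0.000641387) = √(0.000116928) = 0.01081.
z = (0.23109 − 0.24471)/0.01081 = -0.01362/0.01081 = -1.260.
p-value = 2·P(Z > 1.260) ≈ 0.2078. With α = 0.05, fail to reject H₀.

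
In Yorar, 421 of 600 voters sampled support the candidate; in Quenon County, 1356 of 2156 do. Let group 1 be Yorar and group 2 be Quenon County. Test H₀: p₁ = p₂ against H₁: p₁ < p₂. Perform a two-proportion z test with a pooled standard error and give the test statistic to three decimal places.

p̂₁ = 421/600 = 0.70167, p̂₂ = 1356/2156 = 0.62894.
Pooled p̂ = (421+1356)/(600+2156) = 1777/2756 = 0.64478.
SE = √(p̂(1−p̂)(1/n₁+1/n₂)) = √(0.64478·0.35522·0.00213049) = √(0.000487968) = 0.02209.
z = (0.70167 − 0.62894)/0.02209 = 0.07273/0.02209 = 3.292.

z = 3.292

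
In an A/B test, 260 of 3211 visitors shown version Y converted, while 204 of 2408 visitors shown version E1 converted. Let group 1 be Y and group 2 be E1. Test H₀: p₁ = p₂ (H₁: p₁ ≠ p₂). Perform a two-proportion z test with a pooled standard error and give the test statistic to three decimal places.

p̂₁ = 260/3211 ≈ 0.08097, p̂₂ = 204/2408 ≈ 0.08472.
Pooled p̂ = (260+204)/(3211+2408) = 464/5619 = 0.08258.
SE = √(0.075758 × 0.000726712) = 0.00742.
z = (0.08097 − 0.08472)/0.00742 = -0.00375/0.00742 = -0.505.
Two-sided p-value ≈ 2·Φ(−0.505) = 0.6137.

z = -0.505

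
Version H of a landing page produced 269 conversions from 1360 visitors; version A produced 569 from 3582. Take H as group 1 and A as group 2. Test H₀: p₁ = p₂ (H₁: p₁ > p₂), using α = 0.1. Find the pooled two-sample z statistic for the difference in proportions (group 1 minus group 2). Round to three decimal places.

p̂₁ = 269/1360 ≈ 0.197794, p̂₂ = 569/3582 ≈ 0.158850.
Pooled p̂ = (269+569)/(1360+3582) = 838/4942 = 0.169567.
SE = √(0.140814 × 0.00101447) = 0.011952.
z = (0.197794 − 0.158850)/0.011952 = 0.038944/0.011952 = 3.258.
p-value = P(Z > 3.258) ≈ 0.0006; since p < α = 0.1, reject H₀.

z = 3.258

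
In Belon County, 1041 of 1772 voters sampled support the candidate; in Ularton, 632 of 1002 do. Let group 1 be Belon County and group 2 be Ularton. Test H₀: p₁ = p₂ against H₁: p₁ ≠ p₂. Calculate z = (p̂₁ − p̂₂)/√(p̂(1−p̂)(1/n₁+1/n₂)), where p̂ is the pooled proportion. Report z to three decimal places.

p̂₁ = 1041/1772 = 0.58747, p̂₂ = 632/1002 = 0.63074.
Pooled p̂ = (1041+632)/(1772+1002) = 1673/2774 = 0.60310.
SE = √(0.23937 × 0.00156234) = 0.01934.
z = (0.58747 − 0.63074)/0.01934 = -0.04327/0.01934 = -2.237.
Two-sided p-value ≈ 2·Φ(−2.237) = 0.0253.

z = -2.237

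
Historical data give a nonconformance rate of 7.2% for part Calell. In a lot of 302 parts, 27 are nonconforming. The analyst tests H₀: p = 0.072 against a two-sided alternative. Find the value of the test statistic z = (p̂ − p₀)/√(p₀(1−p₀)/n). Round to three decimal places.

z = 1.170

p̂ = 27/302 = 0.08940.
Under H₀, SE = √(0.072·0.928/302) = √(0.000221245) = 0.01487.
z = (0.08940 − 0.072)/0.01487 = 0.01740/0.01487 = 1.170.
p-value = 2·P(Z > 1.170) ≈ 0.2420.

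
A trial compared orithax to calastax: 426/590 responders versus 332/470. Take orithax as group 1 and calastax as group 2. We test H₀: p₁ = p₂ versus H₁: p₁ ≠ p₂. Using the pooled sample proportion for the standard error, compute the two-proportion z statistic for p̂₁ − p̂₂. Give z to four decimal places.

p̂₁ = 426/590 = 0.722034, p̂₂ = 332/470 = 0.706383.
Pooled p̂ = (426+332)/(590+470) = 758/1060 = 0.715094.
SE = √(0.203734 × 0.00382257) = 0.027907.
z = (0.722034 − 0.706383)/0.027907 = 0.015651/0.027907 = 0.5608.
Two-sided p-value ≈ 2·Φ(−0.561) = 0.5749.

z = 0.5608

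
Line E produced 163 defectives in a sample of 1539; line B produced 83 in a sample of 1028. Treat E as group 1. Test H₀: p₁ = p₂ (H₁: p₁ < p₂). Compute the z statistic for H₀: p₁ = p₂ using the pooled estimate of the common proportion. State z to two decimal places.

z = 2.12

p̂₁ = 163/1539 ≈ 0.1059, p̂₂ = 83/1028 ≈ 0.0807.
Pooled p̂ = (163+83)/(1539+1028) = 246/2567 = 0.0958.
SE = √(0.086648 × 0.00162254) = 0.0119.
z = (0.1059 − 0.0807)/0.0119 = 0.0252/0.0119 = 2.12.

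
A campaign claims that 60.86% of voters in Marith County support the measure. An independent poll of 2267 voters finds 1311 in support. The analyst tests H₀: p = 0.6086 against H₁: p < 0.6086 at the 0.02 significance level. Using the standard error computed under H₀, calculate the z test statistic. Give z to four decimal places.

p̂ = 1311/2267 ≈ 0.5782973.
Under H₀, SE = √(0.6086·0.3914/2267) = √(0.000105075) = 0.0102506.
z = (0.5782973 − 0.6086)/0.0102506 = -0.0303027/0.0102506 = -2.9562.
p-value = P(Z < -2.956) ≈ 0.0016, so at α = 0.02 we reject H₀.

z = -2.9562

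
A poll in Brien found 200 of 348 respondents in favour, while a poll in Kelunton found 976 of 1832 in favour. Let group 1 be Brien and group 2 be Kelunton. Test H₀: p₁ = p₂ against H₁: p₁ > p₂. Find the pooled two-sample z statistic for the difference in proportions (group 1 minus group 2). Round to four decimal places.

p̂₁ = 200/348 = 0.574713, p̂₂ = 976/1832 = 0.532751.
Pooled p̂ = (200+976)/(348+1832) = 1176/2180 = 0.539450.
SE = √(p̂(1−p̂)(1/n₁+1/n₂)) = √(0.539450·0.460550·0.00341941) = √(0.000849532) = 0.029147.
z = (0.574713 − 0.532751)/0.029147 = 0.041962/0.029147 = 1.4397.
p-value = P(Z > 1.440) ≈ 0.0750.

z = 1.4397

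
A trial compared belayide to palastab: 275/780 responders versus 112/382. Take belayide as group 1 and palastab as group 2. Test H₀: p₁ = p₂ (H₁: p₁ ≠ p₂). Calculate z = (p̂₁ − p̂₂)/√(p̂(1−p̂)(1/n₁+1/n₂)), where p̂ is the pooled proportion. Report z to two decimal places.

z = 2.02

p̂₁ = 275/780 = 0.3526, p̂₂ = 112/382 = 0.2932.
Pooled p̂ = (275+112)/(780+382) = 387/1162 = 0.3330.
SE = √(p̂(1−p̂)(1/n₁+1/n₂)) = √(0.3330·0.6670·0.00389985) = √(0.000866261) = 0.0294.
z = (0.3526 − 0.2932)/0.0294 = 0.0594/0.0294 = 2.02.
p-value = 2·P(Z > 2.017) ≈ 0.0437.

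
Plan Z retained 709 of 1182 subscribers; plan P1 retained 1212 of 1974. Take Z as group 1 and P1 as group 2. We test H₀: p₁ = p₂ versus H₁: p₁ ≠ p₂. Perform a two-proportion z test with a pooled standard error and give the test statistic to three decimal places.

p̂₁ = 709/1182 = 0.59983, p̂₂ = 1212/1974 = 0.61398.
Pooled p̂ = (709+1212)/(1182+1974) = 1921/3156 = 0.60868.
SE = √(p̂(1−p̂)(1/n₁+1/n₂)) = √(0.60868·0.39132·0.00135261) = √(0.000322176) = 0.01795.
z = (0.59983 − 0.61398)/0.01795 = -0.01415/0.01795 = -0.788.
Two-sided p-value ≈ 2·Φ(−0.788) = 0.4305.

z = -0.788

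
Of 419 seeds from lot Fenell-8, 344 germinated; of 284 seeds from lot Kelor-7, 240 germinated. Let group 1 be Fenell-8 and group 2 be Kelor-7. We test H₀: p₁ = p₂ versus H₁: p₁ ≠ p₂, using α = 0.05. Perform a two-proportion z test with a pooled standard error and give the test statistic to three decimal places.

z = -0.835

p̂₁ = 344/419 ≈ 0.82100, p̂₂ = 240/284 ≈ 0.84507.
Pooled p̂ = (344+240)/(419+284) = 584/703 = 0.83073.
SE = √(p̂(1−p̂)(1/n₁+1/n₂)) = √(0.83073·0.16927·0.00590776) = √(0.000830753) = 0.02882.
z = (0.82100 − 0.84507)/0.02882 = -0.02407/0.02882 = -0.835.
p-value = 2·P(Z > 0.835) ≈ 0.4037, so at α = 0.05 we fail to reject H₀.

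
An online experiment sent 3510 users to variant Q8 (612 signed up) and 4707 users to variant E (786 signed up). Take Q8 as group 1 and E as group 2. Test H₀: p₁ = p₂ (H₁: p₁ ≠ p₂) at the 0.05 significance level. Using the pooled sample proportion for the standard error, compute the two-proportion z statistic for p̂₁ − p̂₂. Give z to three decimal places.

p̂₁ = 612/3510 = 0.174359, p̂₂ = 786/4707 = 0.166985.
Pooled p̂ = (612+786)/(3510+4707) = 1398/8217 = 0.170135.
SE = √(p̂(1−p̂)(1/n₁+1/n₂)) = √(0.170135·0.829865·0.00049735) = √(7.02204e-05) = 0.008380.
z = (0.174359 − 0.166985)/0.008380 = 0.007374/0.008380 = 0.880.
Two-sided p-value ≈ 2·Φ(−0.880) = 0.3789. With α = 0.05, fail to reject H₀.

z = 0.880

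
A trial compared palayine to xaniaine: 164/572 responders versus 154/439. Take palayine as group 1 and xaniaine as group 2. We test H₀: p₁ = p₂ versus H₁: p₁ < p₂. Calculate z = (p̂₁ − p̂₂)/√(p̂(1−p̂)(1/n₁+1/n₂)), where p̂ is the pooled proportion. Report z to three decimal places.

p̂₁ = 164/572 ≈ 0.28671, p̂₂ = 154/439 ≈ 0.35080.
Pooled p̂ = (164+154)/(572+439) = 318/1011 = 0.31454.
SE = √(0.215605 × 0.00402616) = 0.02946.
z = (0.28671 − 0.35080)/0.02946 = -0.06409/0.02946 = -2.175.

z = -2.175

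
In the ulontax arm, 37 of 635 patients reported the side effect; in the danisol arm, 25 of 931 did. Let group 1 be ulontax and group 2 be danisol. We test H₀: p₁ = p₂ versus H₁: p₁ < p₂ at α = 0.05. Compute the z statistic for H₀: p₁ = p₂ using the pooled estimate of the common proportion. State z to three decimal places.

p̂₁ = 37/635 = 0.058268, p̂₂ = 25/931 = 0.026853.
Pooled p̂ = (37+25)/(635+931) = 62/1566 = 0.039591.
SE = √(p̂(1−p̂)(1/n₁+1/n₂)) = √(0.039591·0.960409·0.00264892) = √(0.000100722) = 0.010036.
z = (0.058268 − 0.026853)/0.010036 = 0.031415/0.010036 = 3.130.
p-value = P(Z < 3.130) ≈ 0.9991; since p > α = 0.05, fail to reject H₀.

z = 3.130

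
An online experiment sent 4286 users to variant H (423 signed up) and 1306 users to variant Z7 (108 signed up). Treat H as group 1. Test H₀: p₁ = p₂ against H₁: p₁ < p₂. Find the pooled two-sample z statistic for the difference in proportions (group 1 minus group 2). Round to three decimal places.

p̂₁ = 423/4286 ≈ 0.098693, p̂₂ = 108/1306 ≈ 0.082695.
Pooled p̂ = (423+108)/(4286+1306) = 531/5592 = 0.094957.
SE = √(p̂(1−p̂)(1/n₁+1/n₂)) = √(0.094957·0.905043·0.000999015) = √(8.58555e-05) = 0.009266.
z = (0.098693 − 0.082695)/0.009266 = 0.015998/0.009266 = 1.727.
p-value = P(Z < 1.727) ≈ 0.9579.

z = 1.727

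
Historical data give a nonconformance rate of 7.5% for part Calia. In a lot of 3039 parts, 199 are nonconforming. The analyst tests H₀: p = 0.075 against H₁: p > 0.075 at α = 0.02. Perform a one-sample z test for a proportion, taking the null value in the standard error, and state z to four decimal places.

p̂ = 199/3039 ≈ 0.0654821.
Under H₀, SE = √(0.075·0.925/3039) = √(2.28282e-05) = 0.0047779.
z = (0.0654821 − 0.075)/0.0047779 = -0.0095179/0.0047779 = -1.9921.
p-value = P(Z > -1.992) ≈ 0.9768. With α = 0.02, fail to reject H₀.

z = -1.9921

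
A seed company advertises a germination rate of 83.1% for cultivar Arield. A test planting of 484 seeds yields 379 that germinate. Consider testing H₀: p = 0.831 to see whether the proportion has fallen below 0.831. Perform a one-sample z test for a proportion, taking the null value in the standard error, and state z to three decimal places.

p̂ = 379/484 ≈ 0.783058.
SE = √(p₀(1−p₀)/n) = √(0.14044/484) = 0.017034.
z = (0.783058 − 0.831)/0.017034 = -0.047942/0.017034 = -2.814.

z = -2.814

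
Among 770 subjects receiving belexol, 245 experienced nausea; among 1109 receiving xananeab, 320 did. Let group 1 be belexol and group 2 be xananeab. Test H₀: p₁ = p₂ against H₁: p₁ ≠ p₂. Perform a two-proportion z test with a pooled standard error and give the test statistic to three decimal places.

z = 1.378

p̂₁ = 245/770 = 0.318182, p̂₂ = 320/1109 = 0.288548.
Pooled p̂ = (245+320)/(770+1109) = 565/1879 = 0.300692.
SE = √(p̂(1−p̂)(1/n₁+1/n₂)) = √(0.300692·0.699308·0.00220041) = √(0.000462695) = 0.021510.
z = (0.318182 − 0.288548)/0.021510 = 0.029634/0.021510 = 1.378.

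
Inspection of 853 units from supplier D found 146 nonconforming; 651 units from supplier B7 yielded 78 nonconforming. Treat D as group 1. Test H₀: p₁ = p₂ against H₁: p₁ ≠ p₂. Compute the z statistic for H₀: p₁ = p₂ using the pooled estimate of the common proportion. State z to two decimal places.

p̂₁ = 146/853 ≈ 0.17116, p̂₂ = 78/651 ≈ 0.11982.
Pooled p̂ = (146+78)/(853+651) = 224/1504 = 0.14894.
SE = √(p̂(1−p̂)(1/n₁+1/n₂)) = √(0.14894·0.85106·0.00270843) = √(0.000343305) = 0.01853.
z = (0.17116 − 0.11982)/0.01853 = 0.05134/0.01853 = 2.77.

z = 2.77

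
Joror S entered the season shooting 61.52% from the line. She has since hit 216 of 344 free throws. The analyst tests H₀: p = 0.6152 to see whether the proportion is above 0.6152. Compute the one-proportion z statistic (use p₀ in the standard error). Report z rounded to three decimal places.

z = 0.484

p̂ = 216/344 ≈ 0.627907.
Standard error under H₀: √(0.6152×0.3848/344) = 0.026233.
z = (0.627907 − 0.6152)/0.026233 = 0.012707/0.026233 = 0.484.
p-value = P(Z > 0.484) ≈ 0.3141.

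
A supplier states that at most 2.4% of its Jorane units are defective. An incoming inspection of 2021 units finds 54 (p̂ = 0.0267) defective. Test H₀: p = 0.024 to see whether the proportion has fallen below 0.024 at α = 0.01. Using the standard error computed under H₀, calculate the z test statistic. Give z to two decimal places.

p̂ = 54/2021 = 0.02672.
SE = √(p₀(1−p₀)/n) = √(0.023424/2021) = 0.00340.
z = (0.02672 − 0.024)/0.00340 = 0.00272/0.00340 = 0.80.
p-value = P(Z < 0.799) ≈ 0.7878. With α = 0.01, fail to reject H₀.

z = 0.80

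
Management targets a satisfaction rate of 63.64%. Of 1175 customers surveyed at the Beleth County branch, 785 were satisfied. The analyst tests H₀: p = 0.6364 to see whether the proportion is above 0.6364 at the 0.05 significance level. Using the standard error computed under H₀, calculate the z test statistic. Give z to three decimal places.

z = 2.258

p̂ = 785/1175 ≈ 0.668085.
Standard error under H₀: √(0.6364×0.3636/1175) = 0.014033.
z = (0.668085 − 0.6364)/0.014033 = 0.031685/0.014033 = 2.258.
p-value = P(Z > 2.258) ≈ 0.0120. With α = 0.05, reject H₀.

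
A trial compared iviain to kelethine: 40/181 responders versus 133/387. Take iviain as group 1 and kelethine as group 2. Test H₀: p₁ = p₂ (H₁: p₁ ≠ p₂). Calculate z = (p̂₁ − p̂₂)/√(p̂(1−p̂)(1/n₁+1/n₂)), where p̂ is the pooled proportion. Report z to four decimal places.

p̂₁ = 40/181 = 0.220994, p̂₂ = 133/387 = 0.343669.
Pooled p̂ = (40+133)/(181+387) = 173/568 = 0.304577.
SE = √(p̂(1−p̂)(1/n₁+1/n₂)) = √(0.304577·0.695423·0.00810884) = √(0.00171753) = 0.041443.
z = (0.220994 − 0.343669)/0.041443 = -0.122675/0.041443 = -2.9601.
Two-sided p-value ≈ 2·Φ(−2.960) = 0.0031.

z = -2.9601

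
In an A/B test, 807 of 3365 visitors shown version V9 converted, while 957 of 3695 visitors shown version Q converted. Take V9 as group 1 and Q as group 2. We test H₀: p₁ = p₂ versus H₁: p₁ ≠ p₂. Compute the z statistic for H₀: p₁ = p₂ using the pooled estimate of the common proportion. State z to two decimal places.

z = -1.86

p̂₁ = 807/3365 ≈ 0.2398, p̂₂ = 957/3695 ≈ 0.2590.
Pooled p̂ = (807+957)/(3365+3695) = 1764/7060 = 0.2499.
SE = √(p̂(1−p̂)(1/n₁+1/n₂)) = √(0.2499·0.7501·0.000567813) = √(0.000106425) = 0.0103.
z = (0.2398 − 0.2590)/0.0103 = -0.0192/0.0103 = -1.86.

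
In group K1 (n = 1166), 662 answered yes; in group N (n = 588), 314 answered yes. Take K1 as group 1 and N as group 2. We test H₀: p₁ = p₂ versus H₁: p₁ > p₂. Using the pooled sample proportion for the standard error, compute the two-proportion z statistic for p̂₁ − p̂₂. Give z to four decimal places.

p̂₁ = 662/1166 ≈ 0.567753, p̂₂ = 314/588 ≈ 0.534014.
Pooled p̂ = (662+314)/(1166+588) = 976/1754 = 0.556442.
SE = √(0.246814 × 0.00255831) = 0.025128.
z = (0.567753 − 0.534014)/0.025128 = 0.033739/0.025128 = 1.3427.

z = 1.3427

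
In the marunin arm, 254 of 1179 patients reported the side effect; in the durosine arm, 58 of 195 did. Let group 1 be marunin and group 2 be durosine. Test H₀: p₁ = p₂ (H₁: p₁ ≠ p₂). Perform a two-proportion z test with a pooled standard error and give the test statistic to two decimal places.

z = -2.53

p̂₁ = 254/1179 = 0.2154, p̂₂ = 58/195 = 0.2974.
Pooled p̂ = (254+58)/(1179+195) = 312/1374 = 0.2271.
SE = √(p̂(1−p̂)(1/n₁+1/n₂)) = √(0.2271·0.7729·0.00597638) = √(0.00104892) = 0.0324.
z = (0.2154 − 0.2974)/0.0324 = -0.0820/0.0324 = -2.53.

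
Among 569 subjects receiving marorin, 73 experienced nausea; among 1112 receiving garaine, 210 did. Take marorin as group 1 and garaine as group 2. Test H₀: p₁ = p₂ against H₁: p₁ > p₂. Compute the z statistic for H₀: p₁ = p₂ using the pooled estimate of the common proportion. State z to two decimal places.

z = -3.14

p̂₁ = 73/569 ≈ 0.12830, p̂₂ = 210/1112 ≈ 0.18885.
Pooled p̂ = (73+210)/(569+1112) = 283/1681 = 0.16835.
SE = √(p̂(1−p̂)(1/n₁+1/n₂)) = √(0.16835·0.83165·0.00265675) = √(0.000371971) = 0.01929.
z = (0.12830 − 0.18885)/0.01929 = -0.06055/0.01929 = -3.14.
p-value = P(Z > -3.140) ≈ 0.9992.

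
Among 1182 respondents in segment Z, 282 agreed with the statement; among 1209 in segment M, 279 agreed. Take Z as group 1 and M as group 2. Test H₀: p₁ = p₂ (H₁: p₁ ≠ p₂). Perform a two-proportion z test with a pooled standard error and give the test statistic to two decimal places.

p̂₁ = 282/1182 ≈ 0.2386, p̂₂ = 279/1209 ≈ 0.2308.
Pooled p̂ = (282+279)/(1182+1209) = 561/2391 = 0.2346.
SE = √(p̂(1−p̂)(1/n₁+1/n₂)) = √(0.2346·0.7654·0.00167315) = √(0.000300463) = 0.0173.
z = (0.2386 − 0.2308)/0.0173 = 0.0078/0.0173 = 0.45.
p-value = 2·P(Z > 0.451) ≈ 0.6523.

z = 0.45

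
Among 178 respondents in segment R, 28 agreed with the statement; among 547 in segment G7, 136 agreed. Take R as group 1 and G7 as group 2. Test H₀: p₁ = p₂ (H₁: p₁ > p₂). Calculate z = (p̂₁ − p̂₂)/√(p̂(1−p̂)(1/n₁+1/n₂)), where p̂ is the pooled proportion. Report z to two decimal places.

z = -2.53

p̂₁ = 28/178 = 0.1573, p̂₂ = 136/547 = 0.2486.
Pooled p̂ = (28+136)/(178+547) = 164/725 = 0.2262.
SE = √(p̂(1−p̂)(1/n₁+1/n₂)) = √(0.2262·0.7738·0.00744613) = √(0.00130335) = 0.0361.
z = (0.1573 − 0.2486)/0.0361 = -0.0913/0.0361 = -2.53.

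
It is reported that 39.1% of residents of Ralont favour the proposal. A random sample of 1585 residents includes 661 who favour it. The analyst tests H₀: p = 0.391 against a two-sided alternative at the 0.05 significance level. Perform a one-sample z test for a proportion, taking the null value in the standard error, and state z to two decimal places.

z = 2.12

p̂ = 661/1585 = 0.41703.
Standard error under H₀: √(0.391×0.609/1585) = 0.01226.
z = (0.41703 − 0.391)/0.01226 = 0.02603/0.01226 = 2.12.
Two-sided p-value ≈ 2·Φ(−2.124) = 0.0337, so at α = 0.05 we reject H₀.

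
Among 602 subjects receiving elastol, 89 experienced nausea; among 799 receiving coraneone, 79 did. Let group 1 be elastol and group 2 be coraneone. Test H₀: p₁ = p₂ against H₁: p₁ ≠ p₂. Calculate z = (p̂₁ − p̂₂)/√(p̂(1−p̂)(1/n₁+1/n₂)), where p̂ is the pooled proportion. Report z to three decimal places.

z = 2.793

p̂₁ = 89/602 ≈ 0.14784, p̂₂ = 79/799 ≈ 0.09887.
Pooled p̂ = (89+79)/(602+799) = 168/1401 = 0.11991.
SE = √(p̂(1−p̂)(1/n₁+1/n₂)) = √(0.11991·0.88009·0.00291269) = √(0.000307391) = 0.01753.
z = (0.14784 − 0.09887)/0.01753 = 0.04897/0.01753 = 2.793.
p-value = 2·P(Z > 2.793) ≈ 0.0052.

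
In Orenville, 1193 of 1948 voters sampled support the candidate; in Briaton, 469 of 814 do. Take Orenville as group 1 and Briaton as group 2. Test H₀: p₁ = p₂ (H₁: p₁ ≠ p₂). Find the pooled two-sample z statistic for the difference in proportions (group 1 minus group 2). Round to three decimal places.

p̂₁ = 1193/1948 ≈ 0.612423, p̂₂ = 469/814 ≈ 0.576167.
Pooled p̂ = (1193+469)/(1948+814) = 1662/2762 = 0.601738.
SE = √(0.239649 × 0.00174185) = 0.020431.
z = (0.612423 − 0.576167)/0.020431 = 0.036256/0.020431 = 1.775.
Two-sided p-value ≈ 2·Φ(−1.775) = 0.0760.

z = 1.775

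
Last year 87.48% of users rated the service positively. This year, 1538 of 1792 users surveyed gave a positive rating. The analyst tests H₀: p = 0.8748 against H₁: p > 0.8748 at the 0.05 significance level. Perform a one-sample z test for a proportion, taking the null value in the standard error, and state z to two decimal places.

p̂ = 1538/1792 = 0.8583.
Under H₀, SE = √(0.8748·0.1252/1792) = √(6.11188e-05) = 0.0078.
z = (0.8583 − 0.8748)/0.0078 = -0.0165/0.0078 = -2.12.
p-value = P(Z > -2.116) ≈ 0.9828, so at α = 0.05 we fail to reject H₀.

z = -2.12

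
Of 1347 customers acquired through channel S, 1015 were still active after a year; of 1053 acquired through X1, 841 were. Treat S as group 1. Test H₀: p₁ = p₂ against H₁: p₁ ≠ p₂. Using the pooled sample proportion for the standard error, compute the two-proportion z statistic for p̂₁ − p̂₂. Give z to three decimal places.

p̂₁ = 1015/1347 ≈ 0.75353, p̂₂ = 841/1053 ≈ 0.79867.
Pooled p̂ = (1015+841)/(1347+1053) = 1856/2400 = 0.77333.
SE = √(0.175289 × 0.00169206) = 0.01722.
z = (0.75353 − 0.79867)/0.01722 = -0.04514/0.01722 = -2.621.

z = -2.621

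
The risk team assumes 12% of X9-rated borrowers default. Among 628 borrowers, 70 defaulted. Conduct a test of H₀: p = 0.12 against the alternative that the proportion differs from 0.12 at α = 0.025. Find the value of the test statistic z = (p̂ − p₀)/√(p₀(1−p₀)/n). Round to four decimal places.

z = -0.6582

p̂ = 70/628 = 0.111465.
Standard error under H₀: √(0.12×0.88/628) = 0.012967.
z = (0.111465 − 0.12)/0.012967 = -0.008535/0.012967 = -0.6582.
Two-sided p-value ≈ 2·Φ(−0.658) = 0.5104, so at α = 0.025 we fail to reject H₀.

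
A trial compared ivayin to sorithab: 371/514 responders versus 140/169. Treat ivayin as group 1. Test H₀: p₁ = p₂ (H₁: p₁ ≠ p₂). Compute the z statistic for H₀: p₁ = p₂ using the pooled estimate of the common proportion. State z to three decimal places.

p̂₁ = 371/514 = 0.72179, p̂₂ = 140/169 = 0.82840.
Pooled p̂ = (371+140)/(514+169) = 511/683 = 0.74817.
SE = √(0.188412 × 0.00786269) = 0.03849.
z = (0.72179 − 0.82840)/0.03849 = -0.10661/0.03849 = -2.770.
Two-sided p-value ≈ 2·Φ(−2.770) = 0.0056.

z = -2.770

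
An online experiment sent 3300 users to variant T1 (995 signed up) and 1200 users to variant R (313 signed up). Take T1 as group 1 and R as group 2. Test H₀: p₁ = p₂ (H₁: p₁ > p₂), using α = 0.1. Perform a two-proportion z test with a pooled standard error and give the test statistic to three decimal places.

p̂₁ = 995/3300 ≈ 0.30152, p̂₂ = 313/1200 ≈ 0.26083.
Pooled p̂ = (995+313)/(3300+1200) = 1308/4500 = 0.29067.
SE = √(p̂(1−p̂)(1/n₁+1/n₂)) = √(0.29067·0.70933·0.00113636) = √(0.000234295) = 0.01531.
z = (0.30152 − 0.26083)/0.01531 = 0.04069/0.01531 = 2.658.
p-value = P(Z > 2.658) ≈ 0.0039, so at α = 0.1 we reject H₀.

z = 2.658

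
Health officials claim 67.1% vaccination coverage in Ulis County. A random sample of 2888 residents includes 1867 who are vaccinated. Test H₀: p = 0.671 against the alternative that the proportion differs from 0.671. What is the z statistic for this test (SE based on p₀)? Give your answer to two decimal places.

p̂ = 1867/2888 = 0.64647.
Standard error under H₀: √(0.671×0.329/2888) = 0.00874.
z = (0.64647 − 0.671)/0.00874 = -0.02453/0.00874 = -2.81.

z = -2.81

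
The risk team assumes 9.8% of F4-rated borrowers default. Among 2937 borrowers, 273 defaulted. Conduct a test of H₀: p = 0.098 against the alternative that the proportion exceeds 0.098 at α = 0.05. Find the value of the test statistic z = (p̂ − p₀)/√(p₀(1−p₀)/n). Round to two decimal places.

z = -0.92

p̂ = 273/2937 ≈ 0.09295.
Standard error under H₀: √(0.098×0.902/2937) = 0.00549.
z = (0.09295 − 0.098)/0.00549 = -0.00505/0.00549 = -0.92.
p-value = P(Z > -0.920) ≈ 0.8213, so at α = 0.05 we fail to reject H₀.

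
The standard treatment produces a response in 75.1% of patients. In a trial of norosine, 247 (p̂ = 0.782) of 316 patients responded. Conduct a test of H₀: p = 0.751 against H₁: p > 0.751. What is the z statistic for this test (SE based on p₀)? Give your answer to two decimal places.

p̂ = 247/316 ≈ 0.7816.
SE = √(p₀(1−p₀)/n) = √(0.187/316) = 0.0243.
z = (0.7816 − 0.751)/0.0243 = 0.0306/0.0243 = 1.26.

z = 1.26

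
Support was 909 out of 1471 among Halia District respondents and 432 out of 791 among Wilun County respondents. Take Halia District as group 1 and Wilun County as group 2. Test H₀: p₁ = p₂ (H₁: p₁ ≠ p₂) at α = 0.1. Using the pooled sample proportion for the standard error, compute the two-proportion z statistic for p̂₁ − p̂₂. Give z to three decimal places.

z = 3.315

p̂₁ = 909/1471 = 0.61795, p̂₂ = 432/791 = 0.54614.
Pooled p̂ = (909+432)/(1471+791) = 1341/2262 = 0.59284.
SE = √(p̂(1−p̂)(1/n₁+1/n₂)) = √(0.59284·0.40716·0.00194403) = √(0.000469253) = 0.02166.
z = (0.61795 − 0.54614)/0.02166 = 0.07181/0.02166 = 3.315.
p-value = 2·P(Z > 3.315) ≈ 0.0009, so at α = 0.1 we reject H₀.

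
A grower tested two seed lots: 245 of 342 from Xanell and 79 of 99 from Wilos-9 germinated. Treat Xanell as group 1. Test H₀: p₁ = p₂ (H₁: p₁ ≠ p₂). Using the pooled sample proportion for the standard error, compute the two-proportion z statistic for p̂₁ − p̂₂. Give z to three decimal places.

p̂₁ = 245/342 ≈ 0.71637, p̂₂ = 79/99 ≈ 0.79798.
Pooled p̂ = (245+79)/(342+99) = 324/441 = 0.73469.
SE = √(0.194919 × 0.013025) = 0.05039.
z = (0.71637 − 0.79798)/0.05039 = -0.08161/0.05039 = -1.620.

z = -1.620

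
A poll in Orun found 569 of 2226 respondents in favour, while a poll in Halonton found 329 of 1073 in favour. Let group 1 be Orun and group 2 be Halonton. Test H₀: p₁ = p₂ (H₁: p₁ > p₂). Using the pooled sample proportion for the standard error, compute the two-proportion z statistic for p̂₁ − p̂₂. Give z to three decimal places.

z = -3.083

p̂₁ = 569/2226 ≈ 0.25562, p̂₂ = 329/1073 ≈ 0.30662.
Pooled p̂ = (569+329)/(2226+1073) = 898/3299 = 0.27220.
SE = √(p̂(1−p̂)(1/n₁+1/n₂)) = √(0.27220·0.72780·0.0013812) = √(0.000273628) = 0.01654.
z = (0.25562 − 0.30662)/0.01654 = -0.05100/0.01654 = -3.083.
p-value = P(Z > -3.083) ≈ 0.9990.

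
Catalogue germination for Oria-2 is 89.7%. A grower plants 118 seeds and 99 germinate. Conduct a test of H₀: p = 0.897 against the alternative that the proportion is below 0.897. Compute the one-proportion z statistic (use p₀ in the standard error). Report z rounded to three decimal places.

p̂ = 99/118 = 0.838983.
SE = √(p₀(1−p₀)/n) = √(0.092391/118) = 0.027982.
z = (0.838983 − 0.897)/0.027982 = -0.058017/0.027982 = -2.073.
p-value = P(Z < -2.073) ≈ 0.0191.

z = -2.073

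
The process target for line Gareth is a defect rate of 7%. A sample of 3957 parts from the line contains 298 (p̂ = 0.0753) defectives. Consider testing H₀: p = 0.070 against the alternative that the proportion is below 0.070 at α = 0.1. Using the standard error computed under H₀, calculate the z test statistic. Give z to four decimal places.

z = 1.3090

p̂ = 298/3957 ≈ 0.0753096.
Standard error under H₀: √(0.07×0.93/3957) = 0.0040561.
z = (0.0753096 − 0.07)/0.0040561 = 0.0053096/0.0040561 = 1.3090.
p-value = P(Z < 1.309) ≈ 0.9047, so at α = 0.1 we fail to reject H₀.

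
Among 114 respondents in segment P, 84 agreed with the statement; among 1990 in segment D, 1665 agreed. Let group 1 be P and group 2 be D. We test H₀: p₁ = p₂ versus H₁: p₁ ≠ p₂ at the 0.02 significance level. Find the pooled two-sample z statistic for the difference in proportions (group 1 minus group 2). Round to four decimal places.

p̂₁ = 84/114 ≈ 0.736842, p̂₂ = 1665/1990 ≈ 0.836683.
Pooled p̂ = (84+1665)/(114+1990) = 1749/2104 = 0.831274.
SE = √(0.140258 × 0.00927444) = 0.036067.
z = (0.736842 − 0.836683)/0.036067 = -0.099841/0.036067 = -2.7682.
Two-sided p-value ≈ 2·Φ(−2.768) = 0.0056, so at α = 0.02 we reject H₀.

z = -2.7682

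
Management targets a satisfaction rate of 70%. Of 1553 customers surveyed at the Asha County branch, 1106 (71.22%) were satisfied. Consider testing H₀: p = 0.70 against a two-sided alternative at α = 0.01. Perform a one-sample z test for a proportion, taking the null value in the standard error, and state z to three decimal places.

p̂ = 1106/1553 ≈ 0.712170.
Under H₀, SE = √(0.7·0.3/1553) = √(0.000135222) = 0.011629.
z = (0.712170 − 0.7)/0.011629 = 0.012170/0.011629 = 1.047.
p-value = 2·P(Z > 1.047) ≈ 0.2953; since p > α = 0.01, fail to reject H₀.

z = 1.047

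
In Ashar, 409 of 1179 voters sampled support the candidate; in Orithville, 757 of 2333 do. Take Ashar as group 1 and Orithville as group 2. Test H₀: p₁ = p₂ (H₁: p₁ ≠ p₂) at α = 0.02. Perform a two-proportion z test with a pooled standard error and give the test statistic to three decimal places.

p̂₁ = 409/1179 ≈ 0.34690, p̂₂ = 757/2333 ≈ 0.32447.
Pooled p̂ = (409+757)/(1179+2333) = 1166/3512 = 0.33200.
SE = √(p̂(1−p̂)(1/n₁+1/n₂)) = √(0.33200·0.66800·0.00127681) = √(0.000283168) = 0.01683.
z = (0.34690 − 0.32447)/0.01683 = 0.02243/0.01683 = 1.333.
Two-sided p-value ≈ 2·Φ(−1.333) = 0.1826. With α = 0.02, fail to reject H₀.

z = 1.333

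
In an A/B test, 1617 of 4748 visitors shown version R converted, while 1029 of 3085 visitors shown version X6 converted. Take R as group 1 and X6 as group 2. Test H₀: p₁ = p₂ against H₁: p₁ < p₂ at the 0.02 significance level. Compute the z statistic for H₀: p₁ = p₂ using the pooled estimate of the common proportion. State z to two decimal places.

z = 0.64

p̂₁ = 1617/4748 = 0.34056, p̂₂ = 1029/3085 = 0.33355.
Pooled p̂ = (1617+1029)/(4748+3085) = 2646/7833 = 0.33780.
SE = √(0.223692 × 0.000534764) = 0.01094.
z = (0.34056 − 0.33355)/0.01094 = 0.00701/0.01094 = 0.64.
p-value = P(Z < 0.641) ≈ 0.7394, so at α = 0.02 we fail to reject H₀.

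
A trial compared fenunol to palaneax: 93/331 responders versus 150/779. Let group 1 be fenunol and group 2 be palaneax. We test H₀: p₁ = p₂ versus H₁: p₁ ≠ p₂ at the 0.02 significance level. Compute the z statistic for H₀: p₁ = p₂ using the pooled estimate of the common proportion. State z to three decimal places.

p̂₁ = 93/331 = 0.28097, p̂₂ = 150/779 = 0.19255.
Pooled p̂ = (93+150)/(331+779) = 243/1110 = 0.21892.
SE = √(0.170993 × 0.00430485) = 0.02713.
z = (0.28097 − 0.19255)/0.02713 = 0.08842/0.02713 = 3.259.
Two-sided p-value ≈ 2·Φ(−3.259) = 0.0011; since p < α = 0.02, reject H₀.

z = 3.259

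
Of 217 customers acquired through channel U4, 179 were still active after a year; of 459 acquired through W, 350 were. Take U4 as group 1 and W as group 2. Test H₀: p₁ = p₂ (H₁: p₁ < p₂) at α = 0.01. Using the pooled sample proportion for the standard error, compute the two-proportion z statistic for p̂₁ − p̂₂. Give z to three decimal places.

z = 1.835

p̂₁ = 179/217 = 0.82488, p̂₂ = 350/459 = 0.76253.
Pooled p̂ = (179+350)/(217+459) = 529/676 = 0.78254.
SE = √(p̂(1−p̂)(1/n₁+1/n₂)) = √(0.78254·0.21746·0.00678694) = √(0.00115493) = 0.03398.
z = (0.82488 − 0.76253)/0.03398 = 0.06235/0.03398 = 1.835.
p-value = P(Z < 1.835) ≈ 0.9667, so at α = 0.01 we fail to reject H₀.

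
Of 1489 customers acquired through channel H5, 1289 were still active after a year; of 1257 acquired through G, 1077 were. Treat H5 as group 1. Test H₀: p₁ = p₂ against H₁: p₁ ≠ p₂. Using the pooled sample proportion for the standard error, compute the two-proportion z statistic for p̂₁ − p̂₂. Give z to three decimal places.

z = 0.671

p̂₁ = 1289/1489 ≈ 0.86568, p̂₂ = 1077/1257 ≈ 0.85680.
Pooled p̂ = (1289+1077)/(1489+1257) = 2366/2746 = 0.86162.
SE = √(p̂(1−p̂)(1/n₁+1/n₂)) = √(0.86162·0.13838·0.00146714) = √(0.000174931) = 0.01323.
z = (0.86568 − 0.85680)/0.01323 = 0.00888/0.01323 = 0.671.
Two-sided p-value ≈ 2·Φ(−0.671) = 0.5020.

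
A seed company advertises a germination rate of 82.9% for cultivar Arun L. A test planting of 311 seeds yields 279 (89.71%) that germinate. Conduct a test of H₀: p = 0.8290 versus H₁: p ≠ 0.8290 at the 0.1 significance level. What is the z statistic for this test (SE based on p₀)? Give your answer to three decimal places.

p̂ = 279/311 = 0.89711.
SE = √(p₀(1−p₀)/n) = √(0.14176/311) = 0.02135.
z = (0.89711 − 0.829)/0.02135 = 0.06811/0.02135 = 3.190.
p-value = 2·P(Z > 3.190) ≈ 0.0014; since p < α = 0.1, reject H₀.

z = 3.190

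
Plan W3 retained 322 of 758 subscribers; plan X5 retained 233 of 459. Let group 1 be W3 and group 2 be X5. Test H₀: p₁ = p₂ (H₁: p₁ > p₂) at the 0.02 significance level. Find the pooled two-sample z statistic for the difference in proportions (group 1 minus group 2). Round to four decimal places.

p̂₁ = 322/758 ≈ 0.424802, p̂₂ = 233/459 ≈ 0.507625.
Pooled p̂ = (322+233)/(758+459) = 555/1217 = 0.456039.
SE = √(0.248067 × 0.00349791) = 0.029457.
z = (0.424802 − 0.507625)/0.029457 = -0.082823/0.029457 = -2.8117.
p-value = P(Z > -2.812) ≈ 0.9975. With α = 0.02, fail to reject H₀.

z = -2.8117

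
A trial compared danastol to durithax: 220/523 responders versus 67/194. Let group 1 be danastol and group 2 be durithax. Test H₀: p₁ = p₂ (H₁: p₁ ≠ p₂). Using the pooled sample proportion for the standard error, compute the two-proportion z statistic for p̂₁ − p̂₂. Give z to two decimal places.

p̂₁ = 220/523 = 0.4207, p̂₂ = 67/194 = 0.3454.
Pooled p̂ = (220+67)/(523+194) = 287/717 = 0.4003.
SE = √(p̂(1−p̂)(1/n₁+1/n₂)) = √(0.4003·0.5997·0.00706669) = √(0.0016964) = 0.0412.
z = (0.4207 − 0.3454)/0.0412 = 0.0753/0.0412 = 1.83.
Two-sided p-value ≈ 2·Φ(−1.828) = 0.0676.

z = 1.83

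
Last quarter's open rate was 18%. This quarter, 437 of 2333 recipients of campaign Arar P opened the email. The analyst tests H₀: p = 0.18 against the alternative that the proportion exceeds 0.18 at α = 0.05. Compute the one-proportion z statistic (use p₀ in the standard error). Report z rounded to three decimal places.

z = 0.919

p̂ = 437/2333 ≈ 0.18731.
SE = √(p₀(1−p₀)/n) = √(0.1476/2333) = 0.00795.
z = (0.18731 − 0.18)/0.00795 = 0.00731/0.00795 = 0.919.
p-value = P(Z > 0.919) ≈ 0.1790; since p > α = 0.05, fail to reject H₀.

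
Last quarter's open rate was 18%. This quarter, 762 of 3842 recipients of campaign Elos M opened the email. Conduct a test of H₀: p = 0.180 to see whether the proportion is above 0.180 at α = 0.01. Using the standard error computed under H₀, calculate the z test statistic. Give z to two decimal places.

z = 2.96

p̂ = 762/3842 ≈ 0.19833.
SE = √(p₀(1−p₀)/n) = √(0.1476/3842) = 0.00620.
z = (0.19833 − 0.18)/0.00620 = 0.01833/0.00620 = 2.96.
p-value = P(Z > 2.958) ≈ 0.0015, so at α = 0.01 we reject H₀.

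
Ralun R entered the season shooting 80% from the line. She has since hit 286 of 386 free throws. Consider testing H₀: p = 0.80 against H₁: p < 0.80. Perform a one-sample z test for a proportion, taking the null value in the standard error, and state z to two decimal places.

p̂ = 286/386 = 0.7409.
Under H₀, SE = √(0.8·0.2/386) = √(0.000414508) = 0.0204.
z = (0.7409 − 0.8)/0.0204 = -0.0591/0.0204 = -2.90.
p-value = P(Z < -2.901) ≈ 0.0019.

z = -2.90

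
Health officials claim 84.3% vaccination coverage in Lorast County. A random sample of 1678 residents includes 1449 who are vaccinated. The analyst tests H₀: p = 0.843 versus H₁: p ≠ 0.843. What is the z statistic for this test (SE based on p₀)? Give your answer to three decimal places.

p̂ = 1449/1678 = 0.863528.
SE = √(p₀(1−p₀)/n) = √(0.13235/1678) = 0.008881.
z = (0.863528 − 0.843)/0.008881 = 0.020528/0.008881 = 2.311.
p-value = 2·P(Z > 2.311) ≈ 0.0208.

z = 2.311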